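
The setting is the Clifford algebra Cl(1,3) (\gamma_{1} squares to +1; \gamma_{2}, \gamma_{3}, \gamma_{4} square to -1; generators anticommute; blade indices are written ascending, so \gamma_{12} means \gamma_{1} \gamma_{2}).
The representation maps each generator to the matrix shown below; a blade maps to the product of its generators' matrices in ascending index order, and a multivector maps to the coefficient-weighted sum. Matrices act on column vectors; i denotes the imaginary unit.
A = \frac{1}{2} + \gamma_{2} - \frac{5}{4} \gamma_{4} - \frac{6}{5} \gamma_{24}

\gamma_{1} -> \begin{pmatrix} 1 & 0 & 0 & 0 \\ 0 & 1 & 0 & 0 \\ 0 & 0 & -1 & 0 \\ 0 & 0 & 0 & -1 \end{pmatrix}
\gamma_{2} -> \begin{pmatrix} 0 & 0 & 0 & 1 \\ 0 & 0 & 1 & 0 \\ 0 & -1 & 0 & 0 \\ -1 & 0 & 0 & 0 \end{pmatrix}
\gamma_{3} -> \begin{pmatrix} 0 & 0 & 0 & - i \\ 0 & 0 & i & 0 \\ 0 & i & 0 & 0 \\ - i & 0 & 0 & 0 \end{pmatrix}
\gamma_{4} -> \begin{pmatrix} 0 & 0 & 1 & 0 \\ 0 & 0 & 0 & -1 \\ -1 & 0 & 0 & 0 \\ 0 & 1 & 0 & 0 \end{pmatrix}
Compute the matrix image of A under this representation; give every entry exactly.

Bivector images (products of the table entries): rho(\gamma_{24}) = rho(\gamma_{2})rho(\gamma_{4}) = \begin{pmatrix} 0 & 1 & 0 & 0 \\ -1 & 0 & 0 & 0 \\ 0 & 0 & 0 & 1 \\ 0 & 0 & -1 & 0 \end{pmatrix}.
M = (\frac{1}{2})*1 + (1)*rho(\gamma_{2}) + (-\frac{5}{4})*rho(\gamma_{4}) + (-\frac{6}{5})*rho(\gamma_{24}), summed entrywise (1 is the identity matrix):
Answer: \begin{pmatrix} \frac{1}{2} & - \frac{6}{5} & - \frac{5}{4} & 1 \\ \frac{6}{5} & \frac{1}{2} & 1 & \frac{5}{4} \\ \frac{5}{4} & -1 & \frac{1}{2} & - \frac{6}{5} \\ -1 & - \frac{5}{4} & \frac{6}{5} & \frac{1}{2} \end{pmatrix}


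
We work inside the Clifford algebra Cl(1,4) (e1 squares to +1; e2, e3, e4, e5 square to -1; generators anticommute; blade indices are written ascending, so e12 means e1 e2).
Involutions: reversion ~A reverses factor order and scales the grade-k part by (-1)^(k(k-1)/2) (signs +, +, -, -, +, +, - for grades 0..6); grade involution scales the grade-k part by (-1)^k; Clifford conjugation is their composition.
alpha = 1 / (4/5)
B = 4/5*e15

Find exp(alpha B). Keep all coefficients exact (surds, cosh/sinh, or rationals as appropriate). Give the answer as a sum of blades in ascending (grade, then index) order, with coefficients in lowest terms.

B^2 = (4/5)^2*(e15)^2 = 16/25*(+1) = 16/25 (a basis 2-blade squares to minus the product of its generators' squares).
B^2 = 16/25 — a positive square means the series sums to a boost: l = 4/5, alpha*l = 1, so exp(alpha B) = cosh(1) + (sinh(1)/(4/5))*B = cosh(1) + (5*sinh(1)/4)*B.
Answer: cosh(1) + sinh(1)*e15


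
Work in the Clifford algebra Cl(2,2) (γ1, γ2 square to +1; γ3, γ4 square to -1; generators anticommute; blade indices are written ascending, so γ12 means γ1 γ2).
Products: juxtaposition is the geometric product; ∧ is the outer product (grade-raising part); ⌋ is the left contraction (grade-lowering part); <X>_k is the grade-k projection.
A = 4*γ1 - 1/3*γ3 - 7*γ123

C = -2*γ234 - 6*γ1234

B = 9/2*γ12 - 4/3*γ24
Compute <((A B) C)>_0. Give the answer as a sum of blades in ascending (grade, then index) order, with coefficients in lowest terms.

step 1: 18*γ2 + 63/2*γ3 - 3/2*γ123 - 16/3*γ124 - 28/3*γ134 - 4/9*γ234
step 2: -8/9 + 8/3*γ1 - 56*γ2 - 32*γ3 + 9*γ4 - 56/3*γ12 - 32/3*γ13 + 3*γ14 - 63*γ24 - 36*γ34 + 189*γ124 + 108*γ134
step 3: -8/9
Answer: -8/9


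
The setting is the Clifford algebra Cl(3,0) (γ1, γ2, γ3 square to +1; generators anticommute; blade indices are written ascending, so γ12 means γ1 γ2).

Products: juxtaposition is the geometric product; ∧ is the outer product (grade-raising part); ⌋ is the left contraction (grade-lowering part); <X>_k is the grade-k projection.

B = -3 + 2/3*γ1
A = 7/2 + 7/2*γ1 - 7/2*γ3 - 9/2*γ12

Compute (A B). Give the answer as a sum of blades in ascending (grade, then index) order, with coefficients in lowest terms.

step 1: -49/6 - 49/6*γ1 + 3*γ2 + 21/2*γ3 + 27/2*γ12 + 7/3*γ13
Answer: -49/6 - 49/6*γ1 + 3*γ2 + 21/2*γ3 + 27/2*γ12 + 7/3*γ13


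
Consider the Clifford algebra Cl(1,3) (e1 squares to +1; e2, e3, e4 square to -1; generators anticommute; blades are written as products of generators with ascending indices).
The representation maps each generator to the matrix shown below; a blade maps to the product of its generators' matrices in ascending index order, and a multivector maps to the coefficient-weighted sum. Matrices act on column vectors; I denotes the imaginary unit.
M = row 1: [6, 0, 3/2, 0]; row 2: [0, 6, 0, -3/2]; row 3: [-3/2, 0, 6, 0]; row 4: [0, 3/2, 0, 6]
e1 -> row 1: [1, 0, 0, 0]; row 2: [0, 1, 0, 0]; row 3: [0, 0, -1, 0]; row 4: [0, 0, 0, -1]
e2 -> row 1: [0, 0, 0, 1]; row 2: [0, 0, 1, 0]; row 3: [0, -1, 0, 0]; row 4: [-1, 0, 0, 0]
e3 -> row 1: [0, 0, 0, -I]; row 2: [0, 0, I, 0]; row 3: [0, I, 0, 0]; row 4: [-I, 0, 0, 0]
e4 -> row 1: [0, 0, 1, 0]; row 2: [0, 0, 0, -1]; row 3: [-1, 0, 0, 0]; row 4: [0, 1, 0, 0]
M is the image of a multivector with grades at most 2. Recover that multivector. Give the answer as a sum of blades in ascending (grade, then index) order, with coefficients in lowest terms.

Method: the blade images are trace-orthogonal — tr(rho(e_A) rho(e_B)^-1) = 4 if A = B and 0 otherwise — and rho(e_A)^-1 = (e_A)^2 * rho(e_A) with (e_A)^2 = +1 or -1, so the coefficient of e_A in the preimage is (e_A)^2 * tr(M rho(e_A))/4.
Nonzero projections over blades of grade <= 2: 1: (1)^2 = +1, tr(M 1) = 24, coefficient 6; e4: (e4)^2 = -1, tr(M rho(e4)) = -6, coefficient 3/2. Every other blade of grade <= 2 projects to 0.
Answer: 6 + 3/2*e4


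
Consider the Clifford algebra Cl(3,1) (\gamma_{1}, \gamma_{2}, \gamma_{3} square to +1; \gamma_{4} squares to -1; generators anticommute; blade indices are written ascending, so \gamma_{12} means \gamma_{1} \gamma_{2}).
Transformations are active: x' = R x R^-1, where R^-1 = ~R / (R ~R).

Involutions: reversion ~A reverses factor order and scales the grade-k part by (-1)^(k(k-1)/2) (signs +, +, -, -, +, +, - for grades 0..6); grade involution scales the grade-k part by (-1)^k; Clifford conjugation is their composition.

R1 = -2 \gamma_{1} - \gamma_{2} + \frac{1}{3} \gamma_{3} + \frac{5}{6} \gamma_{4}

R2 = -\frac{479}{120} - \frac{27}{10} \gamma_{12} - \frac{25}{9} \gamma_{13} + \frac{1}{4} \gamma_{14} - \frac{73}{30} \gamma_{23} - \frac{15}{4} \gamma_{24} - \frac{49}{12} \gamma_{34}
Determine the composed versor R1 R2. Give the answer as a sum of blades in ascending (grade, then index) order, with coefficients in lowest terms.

Distribute over the terms of R1 (each basis-blade product reordered to ascending indices, repeated generators contracted through their squares):
(-2 \gamma_{1}) R2 = \frac{479}{60} \gamma_{1} + \frac{27}{5} \gamma_{2} + \frac{50}{9} \gamma_{3} - \frac{1}{2} \gamma_{4} + \frac{73}{15} \gamma_{123} + \frac{15}{2} \gamma_{124} + \frac{49}{6} \gamma_{134}
(-\gamma_{2}) R2 = -\frac{27}{10} \gamma_{1} + \frac{479}{120} \gamma_{2} + \frac{73}{30} \gamma_{3} + \frac{15}{4} \gamma_{4} - \frac{25}{9} \gamma_{123} + \frac{1}{4} \gamma_{124} + \frac{49}{12} \gamma_{234}
(\frac{1}{3} \gamma_{3}) R2 = \frac{25}{27} \gamma_{1} + \frac{73}{90} \gamma_{2} - \frac{479}{360} \gamma_{3} - \frac{49}{36} \gamma_{4} - \frac{9}{10} \gamma_{123} - \frac{1}{12} \gamma_{134} + \frac{5}{4} \gamma_{234}
(\frac{5}{6} \gamma_{4}) R2 = \frac{5}{24} \gamma_{1} - \frac{25}{8} \gamma_{2} - \frac{245}{72} \gamma_{3} - \frac{479}{144} \gamma_{4} - \frac{9}{4} \gamma_{124} - \frac{125}{54} \gamma_{134} - \frac{73}{36} \gamma_{234}
Summing the partial products and collecting blades:
Answer: \frac{6931}{1080} \gamma_{1} + \frac{637}{90} \gamma_{2} + \frac{293}{90} \gamma_{3} - \frac{23}{16} \gamma_{4} + \frac{107}{90} \gamma_{123} + \frac{11}{2} \gamma_{124} + \frac{623}{108} \gamma_{134} + \frac{119}{36} \gamma_{234}


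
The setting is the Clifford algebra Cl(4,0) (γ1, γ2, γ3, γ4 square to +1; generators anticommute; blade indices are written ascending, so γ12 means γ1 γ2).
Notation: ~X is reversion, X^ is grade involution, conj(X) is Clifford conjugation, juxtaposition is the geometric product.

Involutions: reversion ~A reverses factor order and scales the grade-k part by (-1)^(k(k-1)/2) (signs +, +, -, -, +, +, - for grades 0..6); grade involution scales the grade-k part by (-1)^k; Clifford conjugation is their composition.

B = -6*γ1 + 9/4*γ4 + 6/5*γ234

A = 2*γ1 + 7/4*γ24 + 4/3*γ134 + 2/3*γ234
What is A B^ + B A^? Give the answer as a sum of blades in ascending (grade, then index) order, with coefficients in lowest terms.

first term: 64/5 - 63/16*γ2 - 21/10*γ3 + 8/5*γ12 - 3*γ13 - 9/2*γ14 - 3/2*γ23 + 8*γ34 + 21/2*γ124 - 32/5*γ1234
second term: 64/5 - 63/16*γ2 + 21/10*γ3 - 8/5*γ12 - 3*γ13 + 9/2*γ14 - 3/2*γ23 + 8*γ34 - 21/2*γ124 + 32/5*γ1234
Answer: 128/5 - 63/8*γ2 - 6*γ13 - 3*γ23 + 16*γ34


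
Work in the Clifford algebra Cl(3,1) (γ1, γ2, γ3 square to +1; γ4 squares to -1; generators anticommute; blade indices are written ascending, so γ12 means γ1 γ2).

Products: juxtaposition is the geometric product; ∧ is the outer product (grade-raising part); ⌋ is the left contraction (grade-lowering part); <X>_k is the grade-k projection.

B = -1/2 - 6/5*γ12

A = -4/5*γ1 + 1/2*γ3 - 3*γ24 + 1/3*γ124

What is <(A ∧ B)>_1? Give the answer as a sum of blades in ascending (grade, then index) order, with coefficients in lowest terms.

step 1: 2/5*γ1 - 1/4*γ3 + 3/2*γ24 - 3/5*γ123 - 1/6*γ124
step 2: 2/5*γ1 - 1/4*γ3
Answer: 2/5*γ1 - 1/4*γ3


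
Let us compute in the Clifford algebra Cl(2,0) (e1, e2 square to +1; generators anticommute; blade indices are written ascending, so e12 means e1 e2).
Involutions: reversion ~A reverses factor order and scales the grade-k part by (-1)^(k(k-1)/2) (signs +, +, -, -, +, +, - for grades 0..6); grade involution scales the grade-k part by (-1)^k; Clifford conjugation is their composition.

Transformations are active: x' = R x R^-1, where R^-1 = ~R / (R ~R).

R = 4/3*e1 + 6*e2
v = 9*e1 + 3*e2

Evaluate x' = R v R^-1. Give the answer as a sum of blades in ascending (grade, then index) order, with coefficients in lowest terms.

~R = 4/3*e1 + 6*e2, and R ~R = 340/9, so R^-1 = ~R / (340/9).
R v = 30 - 50*e12
Answer: -117/17*e1 + 111/17*e2


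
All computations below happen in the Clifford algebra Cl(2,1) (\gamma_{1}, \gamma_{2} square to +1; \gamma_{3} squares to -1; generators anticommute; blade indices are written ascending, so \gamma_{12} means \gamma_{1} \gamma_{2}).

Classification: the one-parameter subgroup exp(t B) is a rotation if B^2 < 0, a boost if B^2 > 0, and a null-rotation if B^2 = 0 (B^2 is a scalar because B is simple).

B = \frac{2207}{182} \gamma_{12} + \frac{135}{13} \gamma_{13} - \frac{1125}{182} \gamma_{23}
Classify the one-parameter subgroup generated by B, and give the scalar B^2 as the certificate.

B^2 term by term: the squares give (\frac{2207}{182})^2*(\gamma_{12})^2 + (\frac{135}{13})^2*(\gamma_{13})^2 + (-\frac{1125}{182})^2*(\gamma_{23})^2 = \frac{4870849}{33124}*(-1) + \frac{18225}{169}*(+1) + \frac{1265625}{33124}*(+1) = -1 (each basis 2-blade squares to minus the product of its generators' squares); cross terms between blades sharing an index anticommute and cancel. So B^2 = -1.
Answer: rotation, certificate B^2 = -1. Why this suffices: the scalar -1 survives any versor conjugation, so its sign alone determines the class however B is presented.


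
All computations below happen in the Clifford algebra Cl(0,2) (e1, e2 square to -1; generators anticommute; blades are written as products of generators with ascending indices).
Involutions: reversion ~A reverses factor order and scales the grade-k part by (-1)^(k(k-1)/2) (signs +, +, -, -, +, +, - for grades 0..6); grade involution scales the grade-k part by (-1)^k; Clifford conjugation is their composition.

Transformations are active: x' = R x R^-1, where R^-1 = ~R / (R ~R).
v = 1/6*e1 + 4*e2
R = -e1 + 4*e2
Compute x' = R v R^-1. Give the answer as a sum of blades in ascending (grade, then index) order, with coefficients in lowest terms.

~R = -e1 + 4*e2, and R ~R = -17, so R^-1 = ~R / (-17).
R v = -95/6 - 14/3*e1 e2
Answer: -69/34*e1 + 176/51*e2


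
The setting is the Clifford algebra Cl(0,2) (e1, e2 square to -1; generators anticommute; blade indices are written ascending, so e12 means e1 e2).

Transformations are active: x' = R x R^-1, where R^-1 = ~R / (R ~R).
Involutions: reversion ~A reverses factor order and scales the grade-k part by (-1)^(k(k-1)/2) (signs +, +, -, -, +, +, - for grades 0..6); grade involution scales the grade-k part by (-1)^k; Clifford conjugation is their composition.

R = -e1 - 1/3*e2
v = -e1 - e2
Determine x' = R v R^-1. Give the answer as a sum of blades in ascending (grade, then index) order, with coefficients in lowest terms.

~R = -e1 - 1/3*e2, and R ~R = -10/9, so R^-1 = ~R / (-10/9).
R v = -4/3 + 2/3*e12
Answer: -7/5*e1 + 1/5*e2


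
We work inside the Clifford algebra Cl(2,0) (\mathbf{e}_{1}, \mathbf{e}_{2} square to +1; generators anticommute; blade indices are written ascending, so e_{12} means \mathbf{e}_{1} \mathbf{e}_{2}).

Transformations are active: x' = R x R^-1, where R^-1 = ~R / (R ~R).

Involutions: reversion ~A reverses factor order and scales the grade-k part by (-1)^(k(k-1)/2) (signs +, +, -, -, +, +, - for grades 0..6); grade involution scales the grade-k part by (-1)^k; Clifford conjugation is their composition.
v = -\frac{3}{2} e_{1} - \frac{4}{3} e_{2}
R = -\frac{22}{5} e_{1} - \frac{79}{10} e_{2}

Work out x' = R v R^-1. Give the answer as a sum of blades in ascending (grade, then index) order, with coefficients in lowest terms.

~R = -\frac{22}{5} e_{1} - \frac{79}{10} e_{2}, and R ~R = \frac{8177}{100}, so R^-1 = ~R / (\frac{8177}{100}).
R v = \frac{257}{15} - \frac{359}{60} e_{12}
Answer: -\frac{16871}{49062} e_{1} - \frac{16168}{8177} e_{2}


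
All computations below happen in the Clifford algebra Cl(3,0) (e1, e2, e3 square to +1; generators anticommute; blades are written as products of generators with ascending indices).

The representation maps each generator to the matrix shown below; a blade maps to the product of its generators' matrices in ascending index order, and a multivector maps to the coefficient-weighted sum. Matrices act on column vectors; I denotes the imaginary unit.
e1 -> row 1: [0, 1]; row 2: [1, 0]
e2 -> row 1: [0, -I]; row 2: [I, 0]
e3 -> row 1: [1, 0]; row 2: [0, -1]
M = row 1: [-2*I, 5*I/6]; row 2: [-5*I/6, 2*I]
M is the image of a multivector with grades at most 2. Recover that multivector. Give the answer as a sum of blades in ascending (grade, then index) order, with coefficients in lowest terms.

Method: 1, rho(e1), rho(e2), rho(e3) form a trace-orthogonal basis of the 2x2 complex matrices (tr(X Y) = 2 if X = Y, else 0), so M = m0*1 + m1*rho(e1) + m2*rho(e2) + m3*rho(e3) with m0 = tr(M)/2 = 0, m1 = tr(M rho(e1))/2 = 0, m2 = tr(M rho(e2))/2 = -5/6, m3 = tr(M rho(e3))/2 = -2*I.
Multiplying table entries, the bivector images are rho(e1 e2) = I*rho(e3), rho(e1 e3) = -I*rho(e2), rho(e2 e3) = I*rho(e1); with real blade coefficients the real parts of m0..m3 are the coefficients of 1, e1, e2, e3 and the imaginary parts give the bivectors (e2 e3: Im m1, e1 e3: -Im m2, e1 e2: Im m3).
Answer: -5/6*e2 - 2*e1 e2


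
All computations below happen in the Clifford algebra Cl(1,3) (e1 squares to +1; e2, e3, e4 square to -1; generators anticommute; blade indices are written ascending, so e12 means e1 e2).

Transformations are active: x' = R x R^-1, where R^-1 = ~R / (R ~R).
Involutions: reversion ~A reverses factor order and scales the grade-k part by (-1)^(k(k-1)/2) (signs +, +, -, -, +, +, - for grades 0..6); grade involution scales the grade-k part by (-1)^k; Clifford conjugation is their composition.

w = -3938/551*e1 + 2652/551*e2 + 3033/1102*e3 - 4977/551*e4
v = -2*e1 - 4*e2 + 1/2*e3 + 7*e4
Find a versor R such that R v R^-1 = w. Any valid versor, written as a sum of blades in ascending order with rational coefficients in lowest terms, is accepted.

Construction: equal norms (both -245/4) license R = v + w = -5040/551*e1 + 448/551*e2 + 1792/551*e3 - 1120/551*e4 — nothing changes along that direction, while (v - w)/2 changes sign, so v maps onto w.
Answer: -5040/551*e1 + 448/551*e2 + 1792/551*e3 - 1120/551*e4


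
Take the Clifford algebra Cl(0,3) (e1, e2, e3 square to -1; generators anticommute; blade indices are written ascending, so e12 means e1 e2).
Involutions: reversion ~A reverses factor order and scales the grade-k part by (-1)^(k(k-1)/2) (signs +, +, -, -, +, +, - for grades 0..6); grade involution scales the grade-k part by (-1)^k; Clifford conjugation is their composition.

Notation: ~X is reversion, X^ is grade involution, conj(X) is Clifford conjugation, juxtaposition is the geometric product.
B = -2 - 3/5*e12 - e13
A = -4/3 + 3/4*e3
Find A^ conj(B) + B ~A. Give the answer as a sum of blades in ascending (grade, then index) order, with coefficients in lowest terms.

first term: 8/3 - 3/4*e1 + 3/2*e3 - 4/5*e12 - 4/3*e13 - 9/20*e123
second term: 8/3 + 3/4*e1 - 3/2*e3 + 4/5*e12 + 4/3*e13 - 9/20*e123
Answer: 16/3 - 9/10*e123


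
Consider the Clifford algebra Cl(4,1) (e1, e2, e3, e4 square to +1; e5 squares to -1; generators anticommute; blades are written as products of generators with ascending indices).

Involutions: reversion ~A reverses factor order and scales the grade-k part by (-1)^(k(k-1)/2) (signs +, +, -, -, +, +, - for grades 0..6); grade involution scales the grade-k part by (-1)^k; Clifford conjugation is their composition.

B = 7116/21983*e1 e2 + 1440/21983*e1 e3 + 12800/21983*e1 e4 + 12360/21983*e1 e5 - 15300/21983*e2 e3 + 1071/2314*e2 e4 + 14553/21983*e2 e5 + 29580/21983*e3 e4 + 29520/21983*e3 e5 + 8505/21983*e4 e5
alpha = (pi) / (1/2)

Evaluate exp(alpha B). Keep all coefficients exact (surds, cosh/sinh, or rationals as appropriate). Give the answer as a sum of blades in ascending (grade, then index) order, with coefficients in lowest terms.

B^2 term by term: the squares give (7116/21983)^2*(e1 e2)^2 + (1440/21983)^2*(e1 e3)^2 + (12800/21983)^2*(e1 e4)^2 + (12360/21983)^2*(e1 e5)^2 + (-15300/21983)^2*(e2 e3)^2 + (1071/2314)^2*(e2 e4)^2 + (14553/21983)^2*(e2 e5)^2 + (29580/21983)^2*(e3 e4)^2 + (29520/21983)^2*(e3 e5)^2 + (8505/21983)^2*(e4 e5)^2 = 50637456/483252289*(-1) + 2073600/483252289*(-1) + 163840000/483252289*(-1) + 152769600/483252289*(+1) + 234090000/483252289*(-1) + 1147041/5354596*(-1) + 211789809/483252289*(+1) + 874976400/483252289*(-1) + 871430400/483252289*(+1) + 72335025/483252289*(+1) = -1/4 (each basis 2-blade squares to minus the product of its generators' squares); cross terms between blades sharing an index anticommute and cancel; the commuting (index-disjoint) pairs give grade-4 terms 2*c*c'*(blade product), which cancel blade by blade — e1 e2 e3 e4: 420982560/483252289 - 1542240/25434331 - 391680000/483252289 = 0; e1 e2 e3 e5: 420128640/483252289 - 41912640/483252289 - 378216000/483252289 = 0; e1 e2 e4 e5: 121043160/483252289 - 372556800/483252289 + 13237560/25434331 = 0; e1 e3 e4 e5: 24494400/483252289 - 755712000/483252289 + 731217600/483252289 = 0; e2 e3 e4 e5: -260253000/483252289 - 31615920/25434331 + 860955480/483252289 = 0 — confirming B is simple. So B^2 = -1/4.
B^2 = -1/4 — circular case — the even/odd split gives cos and sin: l = 1/2, alpha*l = pi, so exp(alpha B) = cos(pi) + (sin(pi)/(1/2))*B = -1 + (0)*B.
Answer: -1


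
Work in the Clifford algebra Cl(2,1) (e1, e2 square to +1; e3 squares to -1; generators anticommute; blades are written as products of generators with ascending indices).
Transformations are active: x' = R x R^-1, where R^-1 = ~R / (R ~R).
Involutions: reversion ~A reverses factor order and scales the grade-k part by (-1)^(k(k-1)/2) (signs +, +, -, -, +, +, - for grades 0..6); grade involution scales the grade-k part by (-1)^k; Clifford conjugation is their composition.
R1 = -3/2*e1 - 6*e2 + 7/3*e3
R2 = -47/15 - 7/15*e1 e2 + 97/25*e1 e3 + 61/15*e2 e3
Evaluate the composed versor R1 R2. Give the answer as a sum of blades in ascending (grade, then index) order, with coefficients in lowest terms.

Distribute over the terms of R1 (each basis-blade product reordered to ascending indices, repeated generators contracted through their squares):
(-3/2*e1) R2 = 47/10*e1 + 7/10*e2 - 291/50*e3 - 61/10*e1 e2 e3
(-6*e2) R2 = -14/5*e1 + 94/5*e2 - 122/5*e3 + 582/25*e1 e2 e3
(7/3*e3) R2 = 679/75*e1 + 427/45*e2 - 329/45*e3 - 49/45*e1 e2 e3
Summing the partial products and collecting blades:
Answer: 1643/150*e1 + 2609/90*e2 - 16889/450*e3 + 7241/450*e1 e2 e3


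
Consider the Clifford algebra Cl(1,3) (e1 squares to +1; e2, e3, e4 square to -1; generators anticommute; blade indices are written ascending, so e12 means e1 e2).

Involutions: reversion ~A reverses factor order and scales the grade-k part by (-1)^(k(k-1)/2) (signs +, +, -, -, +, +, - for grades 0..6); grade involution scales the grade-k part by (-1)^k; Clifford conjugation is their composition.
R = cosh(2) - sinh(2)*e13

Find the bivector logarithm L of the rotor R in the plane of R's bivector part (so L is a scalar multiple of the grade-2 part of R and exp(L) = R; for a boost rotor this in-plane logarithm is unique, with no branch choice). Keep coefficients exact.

The scalar part of R is cosh(2), which determines |rapidity| via cosh; the sign lives in the bivector part, and pairing them (bivector part over sinh of the rapidity = the plane) gives the unique in-plane L = rapidity * plane.
Concretely: cosh(rapidity) = cosh(2) gives rapidity = ±2, and since rapidity/sinh(rapidity) is even the sign is immaterial: L = (rapidity/sinh(rapidity)) * <R>_2 = (2/sinh(2)) * <R>_2.
Answer: -2*e13


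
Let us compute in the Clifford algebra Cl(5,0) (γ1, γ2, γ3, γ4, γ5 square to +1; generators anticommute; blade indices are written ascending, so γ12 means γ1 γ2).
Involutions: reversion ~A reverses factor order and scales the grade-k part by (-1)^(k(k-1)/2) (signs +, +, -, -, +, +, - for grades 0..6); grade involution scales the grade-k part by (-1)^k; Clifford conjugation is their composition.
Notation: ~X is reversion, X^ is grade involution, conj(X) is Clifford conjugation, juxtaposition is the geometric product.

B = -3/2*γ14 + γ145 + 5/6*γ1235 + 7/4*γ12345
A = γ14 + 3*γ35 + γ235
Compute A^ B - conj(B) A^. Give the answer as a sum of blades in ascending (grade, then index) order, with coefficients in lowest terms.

first term: 3/2 - 5/6*γ1 - γ5 - 5/2*γ12 + 7/4*γ14 + 21/4*γ124 - 3*γ134 - 7/4*γ235 - γ1234 + 9/2*γ1345 - 5/6*γ2345 + 3/2*γ12345
second term: -3/2 + 5/6*γ1 - γ5 - 5/2*γ12 - 7/4*γ14 - 21/4*γ124 + 3*γ134 + 7/4*γ235 - γ1234 - 9/2*γ1345 + 5/6*γ2345 - 3/2*γ12345
Answer: 3 - 5/3*γ1 + 7/2*γ14 + 21/2*γ124 - 6*γ134 - 7/2*γ235 + 9*γ1345 - 5/3*γ2345 + 3*γ12345


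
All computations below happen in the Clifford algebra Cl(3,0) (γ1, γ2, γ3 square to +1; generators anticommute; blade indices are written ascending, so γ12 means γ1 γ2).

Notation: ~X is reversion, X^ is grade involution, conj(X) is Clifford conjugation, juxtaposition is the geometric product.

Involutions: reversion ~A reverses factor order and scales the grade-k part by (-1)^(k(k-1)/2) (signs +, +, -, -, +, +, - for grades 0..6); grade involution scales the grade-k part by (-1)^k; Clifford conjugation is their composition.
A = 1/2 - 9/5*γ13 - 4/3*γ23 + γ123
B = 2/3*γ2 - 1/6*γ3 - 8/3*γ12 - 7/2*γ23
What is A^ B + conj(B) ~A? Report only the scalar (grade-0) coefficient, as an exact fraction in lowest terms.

first term: -14/3 - 16/5*γ1 + 5/9*γ2 - 67/36*γ3 - 112/15*γ12 - 26/9*γ13 + 61/20*γ23 + 6/5*γ123
second term: -14/3 + 16/5*γ1 - 5/9*γ2 + 67/36*γ3 + 112/15*γ12 + 26/9*γ13 - 61/20*γ23 + 6/5*γ123
Answer: -28/3


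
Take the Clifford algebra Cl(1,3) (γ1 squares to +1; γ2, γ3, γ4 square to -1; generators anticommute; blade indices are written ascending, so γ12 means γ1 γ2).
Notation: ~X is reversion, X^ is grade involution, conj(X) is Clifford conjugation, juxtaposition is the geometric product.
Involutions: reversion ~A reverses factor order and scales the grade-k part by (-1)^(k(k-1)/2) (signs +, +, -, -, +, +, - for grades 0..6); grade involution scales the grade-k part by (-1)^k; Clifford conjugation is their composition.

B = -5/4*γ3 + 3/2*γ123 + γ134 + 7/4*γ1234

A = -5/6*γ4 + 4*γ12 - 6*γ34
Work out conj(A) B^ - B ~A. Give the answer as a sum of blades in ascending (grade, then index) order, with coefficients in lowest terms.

first term: 6*γ1 + 6*γ3 + 15/2*γ4 - 21/2*γ12 + 5/6*γ13 - 193/24*γ34 - 85/24*γ123 - 9*γ124 - 4*γ234 + 5/4*γ1234
second term: -6*γ1 - 6*γ3 + 15/2*γ4 - 21/2*γ12 + 5/6*γ13 - 143/24*γ34 + 155/24*γ123 - 9*γ124 - 4*γ234 - 5/4*γ1234
Answer: 12*γ1 + 12*γ3 - 25/12*γ34 - 10*γ123 + 5/2*γ1234


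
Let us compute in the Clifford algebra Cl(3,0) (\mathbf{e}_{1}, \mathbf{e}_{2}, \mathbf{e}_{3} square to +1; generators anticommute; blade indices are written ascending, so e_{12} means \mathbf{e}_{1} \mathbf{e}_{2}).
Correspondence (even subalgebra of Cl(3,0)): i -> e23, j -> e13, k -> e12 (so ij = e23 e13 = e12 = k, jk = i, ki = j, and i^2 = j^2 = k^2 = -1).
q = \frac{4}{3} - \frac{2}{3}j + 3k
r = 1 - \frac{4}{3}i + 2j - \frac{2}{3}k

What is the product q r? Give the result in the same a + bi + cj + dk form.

In blades: q = \frac{4}{3} + 3 e_{12} - \frac{2}{3} e_{13}, r = 1 - \frac{2}{3} e_{12} + 2 e_{13} - \frac{4}{3} e_{23}.
Distribute q over r term by term (generator squares from the signature, products reordered to ascending indices): (\frac{4}{3})*r = \frac{4}{3} - \frac{8}{9} e_{12} + \frac{8}{3} e_{13} - \frac{16}{9} e_{23}; (3 e_{12})*r = 2 + 3 e_{12} - 4 e_{13} - 6 e_{23}; (-\frac{2}{3} e_{13})*r = \frac{4}{3} - \frac{8}{9} e_{12} - \frac{2}{3} e_{13} + \frac{4}{9} e_{23}.
Sum: \frac{14}{3} + \frac{11}{9} e_{12} - 2 e_{13} - \frac{22}{3} e_{23}; translating back through the correspondence:
Answer: \frac{14}{3} - \frac{22}{3}i - 2j + \frac{11}{9}k


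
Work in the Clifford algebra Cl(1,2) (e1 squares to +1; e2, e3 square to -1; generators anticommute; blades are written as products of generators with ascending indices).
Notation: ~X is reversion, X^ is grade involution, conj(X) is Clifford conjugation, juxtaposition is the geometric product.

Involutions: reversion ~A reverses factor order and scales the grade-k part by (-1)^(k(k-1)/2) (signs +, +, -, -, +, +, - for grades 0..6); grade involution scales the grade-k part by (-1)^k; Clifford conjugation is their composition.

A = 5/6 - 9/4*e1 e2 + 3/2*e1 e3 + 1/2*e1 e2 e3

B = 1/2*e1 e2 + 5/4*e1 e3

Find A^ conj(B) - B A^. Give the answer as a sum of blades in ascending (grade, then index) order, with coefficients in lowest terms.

first term: -3/4 - 5/8*e2 + 1/4*e3 - 5/12*e1 e2 - 25/24*e1 e3 - 57/16*e2 e3
second term: 3/4 + 5/8*e2 - 1/4*e3 + 5/12*e1 e2 + 25/24*e1 e3 - 57/16*e2 e3
Answer: -3/2 - 5/4*e2 + 1/2*e3 - 5/6*e1 e2 - 25/12*e1 e3


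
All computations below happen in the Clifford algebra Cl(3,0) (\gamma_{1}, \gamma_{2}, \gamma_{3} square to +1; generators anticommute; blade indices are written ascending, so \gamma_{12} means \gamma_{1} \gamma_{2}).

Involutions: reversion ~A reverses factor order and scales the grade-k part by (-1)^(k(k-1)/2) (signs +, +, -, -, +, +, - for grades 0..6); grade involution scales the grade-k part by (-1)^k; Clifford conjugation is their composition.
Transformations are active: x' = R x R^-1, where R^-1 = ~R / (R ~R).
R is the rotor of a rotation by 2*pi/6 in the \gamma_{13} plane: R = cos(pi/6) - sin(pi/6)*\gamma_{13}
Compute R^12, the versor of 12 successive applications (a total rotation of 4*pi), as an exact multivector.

Half-angle bookkeeping: 12 applications in \gamma_{13} add up to rotor phase 12*pi/6 = 2 \pi, so R^12 = cos(2 \pi) - sin(2 \pi)*\gamma_{13}.
cos(2 \pi) = 1 and sin(2 \pi) = 0, so R^12 = 1. The total rotation 4*pi is 2 full turns, so every vector returns to itself, yet the rotor is +1, back on the identity sheet (an even number of 2*pi turns).
Answer: 1


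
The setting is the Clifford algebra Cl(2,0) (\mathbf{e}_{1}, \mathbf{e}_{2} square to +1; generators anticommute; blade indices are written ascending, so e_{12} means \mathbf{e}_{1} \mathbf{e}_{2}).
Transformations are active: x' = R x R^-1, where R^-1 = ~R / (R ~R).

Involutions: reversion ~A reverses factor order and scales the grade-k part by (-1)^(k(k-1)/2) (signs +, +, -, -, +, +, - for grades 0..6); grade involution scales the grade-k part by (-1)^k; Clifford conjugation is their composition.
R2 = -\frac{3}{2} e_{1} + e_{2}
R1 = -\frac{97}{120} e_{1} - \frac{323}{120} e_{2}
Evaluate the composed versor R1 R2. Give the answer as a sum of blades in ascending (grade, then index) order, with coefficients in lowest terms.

Distribute over the terms of R1 (each basis-blade product reordered to ascending indices, repeated generators contracted through their squares):
(-\frac{97}{120} e_{1}) R2 = \frac{97}{80} - \frac{97}{120} e_{12}
(-\frac{323}{120} e_{2}) R2 = -\frac{323}{120} - \frac{323}{80} e_{12}
Summing the partial products and collecting blades:
Answer: -\frac{71}{48} - \frac{1163}{240} e_{12}


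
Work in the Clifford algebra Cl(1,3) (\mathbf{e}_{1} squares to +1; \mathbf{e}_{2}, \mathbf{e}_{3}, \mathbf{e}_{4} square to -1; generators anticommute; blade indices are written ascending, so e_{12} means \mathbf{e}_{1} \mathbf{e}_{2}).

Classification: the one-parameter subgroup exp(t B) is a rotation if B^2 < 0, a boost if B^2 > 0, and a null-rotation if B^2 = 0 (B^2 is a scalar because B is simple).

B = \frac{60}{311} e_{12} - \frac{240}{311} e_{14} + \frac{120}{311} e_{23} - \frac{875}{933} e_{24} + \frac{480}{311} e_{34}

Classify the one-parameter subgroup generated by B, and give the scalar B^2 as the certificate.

B^2 term by term: the squares give (\frac{60}{311})^2*(e_{12})^2 + (-\frac{240}{311})^2*(e_{14})^2 + (\frac{120}{311})^2*(e_{23})^2 + (-\frac{875}{933})^2*(e_{24})^2 + (\frac{480}{311})^2*(e_{34})^2 = \frac{3600}{96721}*(+1) + \frac{57600}{96721}*(+1) + \frac{14400}{96721}*(-1) + \frac{765625}{870489}*(-1) + \frac{230400}{96721}*(-1) = -\frac{25}{9} (each basis 2-blade squares to minus the product of its generators' squares); cross terms between blades sharing an index anticommute and cancel; the commuting (index-disjoint) pairs give grade-4 terms 2*c*c'*(blade product), which cancel blade by blade — e_{1234}: \frac{57600}{96721} - \frac{57600}{96721} = 0 — confirming B is simple. So B^2 = -\frac{25}{9}.
Answer: rotation, certificate B^2 = -\frac{25}{9}. No conjugation can change B^2 = -\frac{25}{9}; the sign gives the class.


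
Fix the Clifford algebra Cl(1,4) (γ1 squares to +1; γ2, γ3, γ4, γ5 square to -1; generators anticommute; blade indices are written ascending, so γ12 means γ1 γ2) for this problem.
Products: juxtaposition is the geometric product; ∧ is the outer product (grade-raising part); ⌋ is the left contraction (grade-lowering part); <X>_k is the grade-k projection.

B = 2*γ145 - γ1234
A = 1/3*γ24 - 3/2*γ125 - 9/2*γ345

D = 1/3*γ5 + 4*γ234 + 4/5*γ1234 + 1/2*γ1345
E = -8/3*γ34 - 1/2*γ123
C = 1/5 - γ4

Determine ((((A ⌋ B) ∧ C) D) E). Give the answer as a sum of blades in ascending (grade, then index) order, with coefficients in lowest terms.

step 1: -1/3*γ13
step 2: -1/15*γ13 + 1/3*γ134
step 3: -4/15*γ2 - 1/6*γ5 - 4/3*γ12 + 4/75*γ24 - 1/30*γ45 - 4/15*γ124 - 1/45*γ135 + 1/9*γ1345
step 4: 2/3*γ3 + 2/15*γ13 + 8/27*γ15 - 32/225*γ23 + 1/90*γ25 - 2/15*γ34 + 4/45*γ35 + 32/45*γ123 + 2/75*γ134 - 8/135*γ145 + 32/45*γ234 + 1/18*γ245 + 4/9*γ345 + 32/9*γ1234 - 1/12*γ1235 + 1/60*γ12345
Answer: 2/3*γ3 + 2/15*γ13 + 8/27*γ15 - 32/225*γ23 + 1/90*γ25 - 2/15*γ34 + 4/45*γ35 + 32/45*γ123 + 2/75*γ134 - 8/135*γ145 + 32/45*γ234 + 1/18*γ245 + 4/9*γ345 + 32/9*γ1234 - 1/12*γ1235 + 1/60*γ12345


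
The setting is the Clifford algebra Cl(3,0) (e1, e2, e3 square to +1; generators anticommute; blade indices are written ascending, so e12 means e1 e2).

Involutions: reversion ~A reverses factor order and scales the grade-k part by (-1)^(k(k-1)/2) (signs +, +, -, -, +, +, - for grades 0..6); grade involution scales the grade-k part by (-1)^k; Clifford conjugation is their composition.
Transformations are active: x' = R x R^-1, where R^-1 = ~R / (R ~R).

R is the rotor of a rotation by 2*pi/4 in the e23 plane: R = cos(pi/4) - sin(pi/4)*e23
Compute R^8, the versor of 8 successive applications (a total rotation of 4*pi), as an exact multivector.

Half-angle bookkeeping: 8 applications in e23 add up to rotor phase 8*pi/4 = 2*pi, so R^8 = cos(2*pi) - sin(2*pi)*e23.
cos(2*pi) = 1 and sin(2*pi) = 0, so R^8 = 1. The total rotation 4*pi is 2 full turns, so every vector returns to itself, yet the rotor is +1, back on the identity sheet (an even number of 2*pi turns).
Answer: 1


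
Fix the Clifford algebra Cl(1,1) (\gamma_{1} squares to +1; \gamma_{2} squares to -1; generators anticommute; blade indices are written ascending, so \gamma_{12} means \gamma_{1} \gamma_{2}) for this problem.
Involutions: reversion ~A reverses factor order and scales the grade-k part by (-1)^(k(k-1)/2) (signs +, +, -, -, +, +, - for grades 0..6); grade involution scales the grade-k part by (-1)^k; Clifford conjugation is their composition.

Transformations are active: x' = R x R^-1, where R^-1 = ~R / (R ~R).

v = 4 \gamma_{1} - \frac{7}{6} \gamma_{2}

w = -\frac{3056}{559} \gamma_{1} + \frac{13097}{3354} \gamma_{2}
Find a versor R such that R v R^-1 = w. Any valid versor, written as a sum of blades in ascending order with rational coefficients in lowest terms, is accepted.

R = v + w = -\frac{820}{559} \gamma_{1} + \frac{4592}{1677} \gamma_{2} works: the equal norms (\frac{527}{36}) guarantee its sandwich swaps v into w.
Answer: -\frac{820}{559} \gamma_{1} + \frac{4592}{1677} \gamma_{2}


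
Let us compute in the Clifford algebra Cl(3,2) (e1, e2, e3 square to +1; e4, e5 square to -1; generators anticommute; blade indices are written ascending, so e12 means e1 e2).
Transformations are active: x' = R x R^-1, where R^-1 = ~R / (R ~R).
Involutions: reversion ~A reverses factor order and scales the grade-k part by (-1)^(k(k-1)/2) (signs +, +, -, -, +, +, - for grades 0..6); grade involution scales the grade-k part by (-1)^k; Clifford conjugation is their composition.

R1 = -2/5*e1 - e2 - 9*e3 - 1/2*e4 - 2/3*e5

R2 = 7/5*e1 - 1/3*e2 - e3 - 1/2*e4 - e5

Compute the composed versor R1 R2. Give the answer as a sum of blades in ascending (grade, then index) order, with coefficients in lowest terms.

Distribute over the terms of R1 (each basis-blade product reordered to ascending indices, repeated generators contracted through their squares):
(-2/5*e1) R2 = -14/25 + 2/15*e12 + 2/5*e13 + 1/5*e14 + 2/5*e15
(-e2) R2 = 1/3 + 7/5*e12 + e23 + 1/2*e24 + e25
(-9*e3) R2 = 9 + 63/5*e13 - 3*e23 + 9/2*e34 + 9*e35
(-1/2*e4) R2 = -1/4 + 7/10*e14 - 1/6*e24 - 1/2*e34 + 1/2*e45
(-2/3*e5) R2 = -2/3 + 14/15*e15 - 2/9*e25 - 2/3*e35 - 1/3*e45
Summing the partial products and collecting blades:
Answer: 2357/300 + 23/15*e12 + 13*e13 + 9/10*e14 + 4/3*e15 - 2*e23 + 1/3*e24 + 7/9*e25 + 4*e34 + 25/3*e35 + 1/6*e45


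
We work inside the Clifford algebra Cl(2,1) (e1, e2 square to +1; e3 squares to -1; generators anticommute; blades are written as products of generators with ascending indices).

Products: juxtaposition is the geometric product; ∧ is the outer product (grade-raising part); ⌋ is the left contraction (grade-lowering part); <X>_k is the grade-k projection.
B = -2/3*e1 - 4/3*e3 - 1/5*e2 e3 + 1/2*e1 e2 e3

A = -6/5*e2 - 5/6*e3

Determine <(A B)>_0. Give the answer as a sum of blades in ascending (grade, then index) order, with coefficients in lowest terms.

step 1: -10/9 + 1/6*e2 + 6/25*e3 - 23/60*e1 e2 + 2/45*e1 e3 + 8/5*e2 e3
step 2: -10/9
Answer: -10/9


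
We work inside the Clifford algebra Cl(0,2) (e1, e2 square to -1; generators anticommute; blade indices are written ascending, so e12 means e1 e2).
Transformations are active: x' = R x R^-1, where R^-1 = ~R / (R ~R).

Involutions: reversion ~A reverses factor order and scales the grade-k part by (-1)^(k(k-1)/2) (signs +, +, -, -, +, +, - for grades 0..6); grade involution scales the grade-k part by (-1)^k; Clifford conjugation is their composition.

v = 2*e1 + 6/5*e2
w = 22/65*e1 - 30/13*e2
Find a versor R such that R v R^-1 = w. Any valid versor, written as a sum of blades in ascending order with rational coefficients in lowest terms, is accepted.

Key observation: q(v) = q(w) = -136/25 (sandwiches preserve the norm), so R = v + w = 152/65*e1 - 72/65*e2 works whenever it is invertible — the component of v along it is kept and (v - w)/2 reverses, sending v to w.
Answer: 152/65*e1 - 72/65*e2


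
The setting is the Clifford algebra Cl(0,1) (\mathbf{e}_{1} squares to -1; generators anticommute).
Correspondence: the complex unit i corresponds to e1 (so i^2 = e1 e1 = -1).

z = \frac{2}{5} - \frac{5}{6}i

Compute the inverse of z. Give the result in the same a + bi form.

In blades: z = \frac{2}{5} - \frac{5}{6} e_{1}.
With qbar = \frac{2}{5} + \frac{5}{6} e_{1} (scalar fixed, mapped units negated), z qbar = \frac{769}{900} (the sum of squared coefficients), so z^-1 = qbar / (\frac{769}{900}) = \frac{360}{769} + \frac{750}{769} e_{1}; translating back:
Answer: \frac{360}{769} + \frac{750}{769}i


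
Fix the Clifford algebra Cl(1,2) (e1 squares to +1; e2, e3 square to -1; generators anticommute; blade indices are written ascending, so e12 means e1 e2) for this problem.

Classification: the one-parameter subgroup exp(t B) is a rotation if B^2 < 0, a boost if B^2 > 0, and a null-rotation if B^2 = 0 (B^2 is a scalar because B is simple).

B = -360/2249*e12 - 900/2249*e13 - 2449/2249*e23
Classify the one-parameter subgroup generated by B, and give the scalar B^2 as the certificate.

B^2 term by term: the squares give (-360/2249)^2*(e12)^2 + (-900/2249)^2*(e13)^2 + (-2449/2249)^2*(e23)^2 = 129600/5058001*(+1) + 810000/5058001*(+1) + 5997601/5058001*(-1) = -1 (each basis 2-blade squares to minus the product of its generators' squares); cross terms between blades sharing an index anticommute and cancel. So B^2 = -1.
Answer: rotation, certificate B^2 = -1. Key observation: B^2 = -1 is a conjugation invariant, so its sign decides the class regardless of the surface form of B.


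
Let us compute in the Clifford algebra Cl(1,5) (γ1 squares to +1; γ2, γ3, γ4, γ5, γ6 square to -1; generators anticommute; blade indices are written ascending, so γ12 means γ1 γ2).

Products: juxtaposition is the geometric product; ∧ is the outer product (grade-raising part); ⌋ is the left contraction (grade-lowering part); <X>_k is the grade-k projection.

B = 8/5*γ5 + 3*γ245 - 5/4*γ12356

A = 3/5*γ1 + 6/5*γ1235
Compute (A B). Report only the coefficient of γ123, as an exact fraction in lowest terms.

step 1: 3/2*γ6 + 24/25*γ15 - 48/25*γ123 - 18/5*γ134 + 9/5*γ1245 - 3/4*γ2356
Answer: -48/25


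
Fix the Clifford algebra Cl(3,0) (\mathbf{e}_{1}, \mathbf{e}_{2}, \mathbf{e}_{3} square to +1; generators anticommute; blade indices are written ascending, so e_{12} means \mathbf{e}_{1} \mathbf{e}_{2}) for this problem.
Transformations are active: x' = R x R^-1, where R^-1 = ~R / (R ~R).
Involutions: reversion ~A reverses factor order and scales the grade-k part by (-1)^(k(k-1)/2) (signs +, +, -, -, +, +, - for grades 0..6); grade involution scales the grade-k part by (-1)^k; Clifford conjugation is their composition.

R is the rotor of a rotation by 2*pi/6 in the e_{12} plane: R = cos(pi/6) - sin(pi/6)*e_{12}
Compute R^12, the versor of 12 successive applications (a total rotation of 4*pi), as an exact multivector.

The rotor phase is half the rotation angle and phases add under composition, so 12 steps in the e_{12} plane accumulate phase 12*(pi/6) = 2 \pi: R^12 = cos(2 \pi) - sin(2 \pi)*e_{12}.
cos(2 \pi) = 1 and sin(2 \pi) = 0, so R^12 = 1. The total rotation 4*pi is 2 full turns, so every vector returns to itself, yet the rotor is +1, back on the identity sheet (an even number of 2*pi turns).
Answer: 1


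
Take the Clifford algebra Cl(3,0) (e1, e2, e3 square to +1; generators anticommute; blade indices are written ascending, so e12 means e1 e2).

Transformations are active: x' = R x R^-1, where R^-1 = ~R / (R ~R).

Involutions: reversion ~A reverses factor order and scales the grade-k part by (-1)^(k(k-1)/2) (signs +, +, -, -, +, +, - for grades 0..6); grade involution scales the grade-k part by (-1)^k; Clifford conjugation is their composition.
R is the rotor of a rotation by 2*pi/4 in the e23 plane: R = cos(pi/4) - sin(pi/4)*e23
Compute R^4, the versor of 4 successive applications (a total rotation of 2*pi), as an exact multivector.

Because a rotor carries half the rotation angle, composing 4 copies of this e23-plane rotor multiplies the phase: 4*(pi/4) = pi, hence R^4 = cos(pi) - sin(pi)*e23.
cos(pi) = -1 and sin(pi) = 0, so R^4 = -1. The total rotation 2*pi is 1 full turn, so every vector returns to itself, yet the rotor is -1, on the OTHER sheet of the double cover (an odd number of 2*pi turns).
Answer: -1
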